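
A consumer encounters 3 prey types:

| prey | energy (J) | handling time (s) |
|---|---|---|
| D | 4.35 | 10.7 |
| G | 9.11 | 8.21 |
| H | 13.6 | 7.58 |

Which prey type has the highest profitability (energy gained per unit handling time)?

Profitability E/h (J/s): D = 4.35/10.7 = 0.407, G = 9.11/8.21 = 1.11, H = 13.6/7.58 = 1.79.
Ranked: H > G > D.

H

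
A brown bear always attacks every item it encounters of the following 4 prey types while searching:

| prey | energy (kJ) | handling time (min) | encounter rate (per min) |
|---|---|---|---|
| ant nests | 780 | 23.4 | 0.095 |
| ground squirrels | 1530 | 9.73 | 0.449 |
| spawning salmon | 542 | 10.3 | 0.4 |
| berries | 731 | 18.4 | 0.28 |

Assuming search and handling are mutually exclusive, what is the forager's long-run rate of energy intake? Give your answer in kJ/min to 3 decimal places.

R = (0.095×780 + 0.449×1530 + 0.4×542 + 0.28×731) / (1 + 0.095×23.4 + 0.449×9.73 + 0.4×10.3 + 0.28×18.4) = 1183/16.86 = 70.12 kJ/min.

70.124 kJ/min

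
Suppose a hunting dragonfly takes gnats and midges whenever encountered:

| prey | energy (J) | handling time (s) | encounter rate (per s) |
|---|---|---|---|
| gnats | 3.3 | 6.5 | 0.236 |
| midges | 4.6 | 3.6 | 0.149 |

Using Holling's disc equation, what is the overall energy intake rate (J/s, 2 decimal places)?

R = Σλ_iE_i / (1 + Σλ_ih_i)
Numerator: 0.236×3.3 + 0.149×4.6 = 1.464
Denominator: 1 + 0.236×6.5 + 0.149×3.6 = 3.07
R = 1.464/3.07 = 0.4769 J/s

0.48 J/s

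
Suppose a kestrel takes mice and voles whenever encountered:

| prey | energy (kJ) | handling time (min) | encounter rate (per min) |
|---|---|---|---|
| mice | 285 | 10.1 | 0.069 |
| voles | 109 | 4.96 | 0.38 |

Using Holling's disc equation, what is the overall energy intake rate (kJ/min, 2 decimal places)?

17.05 kJ/min

R = (0.069×285 + 0.38×109) / (1 + 0.069×10.1 + 0.38×4.96) = 61.09/3.582 = 17.05 kJ/min.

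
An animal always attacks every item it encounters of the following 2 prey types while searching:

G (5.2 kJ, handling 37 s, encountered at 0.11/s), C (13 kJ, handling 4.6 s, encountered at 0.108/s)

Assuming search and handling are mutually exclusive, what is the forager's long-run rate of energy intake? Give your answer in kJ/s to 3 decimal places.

0.355 kJ/s

R = Σλ_iE_i / (1 + Σλ_ih_i)
Numerator: 0.11×5.2 + 0.108×13 = 1.976
Denominator: 1 + 0.11×37 + 0.108×4.6 = 5.567
R = 1.976/5.567 = 0.355 kJ/s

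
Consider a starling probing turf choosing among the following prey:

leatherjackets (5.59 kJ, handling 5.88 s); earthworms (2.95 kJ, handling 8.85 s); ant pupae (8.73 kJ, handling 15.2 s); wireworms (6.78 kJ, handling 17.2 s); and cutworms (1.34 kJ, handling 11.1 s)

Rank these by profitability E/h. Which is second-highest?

Profitability E/h (kJ/s): leatherjackets = 5.59/5.88 = 0.951, earthworms = 2.95/8.85 = 0.333, ant pupae = 8.73/15.2 = 0.574, wireworms = 6.78/17.2 = 0.394, cutworms = 1.34/11.1 = 0.121.
Ranked: leatherjackets > ant pupae > wireworms > earthworms > cutworms.

ant pupae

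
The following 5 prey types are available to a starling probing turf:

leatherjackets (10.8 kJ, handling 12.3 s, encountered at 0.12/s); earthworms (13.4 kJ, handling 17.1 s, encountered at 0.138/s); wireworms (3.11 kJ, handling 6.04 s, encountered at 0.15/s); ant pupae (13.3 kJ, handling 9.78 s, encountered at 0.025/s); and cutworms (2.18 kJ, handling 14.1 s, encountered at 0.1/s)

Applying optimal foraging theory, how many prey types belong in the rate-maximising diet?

3

E/h in descending order: ant pupae 1.36, leatherjackets 0.878, earthworms 0.784, wireworms 0.515, cutworms 0.155 kJ/s. The optimal diet is the largest prefix of this list for which every included type satisfies E_i/h_i > R on the types above it.
Rate on top 1: 0.2672. leatherjackets: 0.878 > 0.2672 → include.
Rate on top 2: 0.5986. earthworms: 0.784 > 0.5986 → include.
Rate on top 3: 0.6845. wireworms: 0.515 < 0.6845 → exclude; stop.
Optimal diet: ant pupae, leatherjackets, earthworms — 3 of 5 types.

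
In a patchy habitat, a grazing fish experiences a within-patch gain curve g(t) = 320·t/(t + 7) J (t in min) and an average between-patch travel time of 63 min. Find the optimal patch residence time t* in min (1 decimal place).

21.0 min

Optimal t* satisfies g'(t*) = g(t*)/(T + t*).
g'(t) = 320·7/(t + 7)². Setting 320·7/(t+7)² = 320t/[(t+7)(63+t)] gives 7(63+t) = t(t+7), so t² = 7×63 = 441.
t* = √441 = 21 min.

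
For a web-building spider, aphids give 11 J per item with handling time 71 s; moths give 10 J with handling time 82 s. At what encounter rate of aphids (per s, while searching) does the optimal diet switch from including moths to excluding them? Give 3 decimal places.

0.052 per s

The zero-one rule: include moths iff E₂/h₂ > λE₁/(1+λh₁). Equality gives the switch point.
λE₁h₂ = E₂ + λE₂h₁ ⇒ λ = E₂/(E₁h₂ − E₂h₁) = 10/(902 − 710) = 0.05208 per s.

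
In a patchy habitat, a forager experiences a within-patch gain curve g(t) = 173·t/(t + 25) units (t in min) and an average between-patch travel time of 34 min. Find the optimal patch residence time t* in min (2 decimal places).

Maximise g(t)/(T+t): set derivative to zero → g'(t)(T+t) = g(t).
g'(t) = 173·25/(t + 25)². Setting 173·25/(t+25)² = 173t/[(t+25)(34+t)] gives 25(34+t) = t(t+25), so t² = 25×34 = 850.
t* = √850 = 29.15 min.

29.15 min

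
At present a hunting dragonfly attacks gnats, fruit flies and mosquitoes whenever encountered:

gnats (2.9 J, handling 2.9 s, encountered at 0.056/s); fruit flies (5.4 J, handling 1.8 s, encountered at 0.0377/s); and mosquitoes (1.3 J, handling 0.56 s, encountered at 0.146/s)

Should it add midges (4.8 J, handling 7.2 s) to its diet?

Yes

Intake rate on the current diet: R = (0.056×2.9 + 0.0377×5.4 + 0.146×1.3) / (1 + 0.056×2.9 + 0.0377×1.8 + 0.146×0.56) = 0.5558/1.312 = 0.4236 J/s.
midges: E/h = 4.8/7.2 = 0.6667 J/s.
0.6667 > 0.4236, so adding midges raises the average — include it.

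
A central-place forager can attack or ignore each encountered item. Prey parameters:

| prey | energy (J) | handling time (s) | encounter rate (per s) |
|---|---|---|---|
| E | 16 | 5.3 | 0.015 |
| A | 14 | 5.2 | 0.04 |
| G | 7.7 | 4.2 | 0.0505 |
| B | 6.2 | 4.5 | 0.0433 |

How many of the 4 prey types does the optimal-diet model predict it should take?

Profitabilities (E/h, J/s): E 3.02, A 2.69, G 1.83, B 1.38. Add prey in this order while the next type's profitability exceeds the intake rate on those already taken.
Rate on top 1: 0.2223. A: 2.69 > 0.2223 → include.
Rate on top 2: 0.6214. G: 1.83 > 0.6214 → include.
Rate on top 3: 0.7928. B: 1.38 > 0.7928 → include.
Optimal diet: E, A, G, B — 4 of 4 types.

4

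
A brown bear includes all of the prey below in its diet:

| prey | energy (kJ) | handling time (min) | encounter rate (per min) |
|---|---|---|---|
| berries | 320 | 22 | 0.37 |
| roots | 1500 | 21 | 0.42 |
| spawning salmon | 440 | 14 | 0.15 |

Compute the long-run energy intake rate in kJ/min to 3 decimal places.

R = (0.37×320 + 0.42×1500 + 0.15×440) / (1 + 0.37×22 + 0.42×21 + 0.15×14) = 814.4/20.06 = 40.6 kJ/min.

40.598 kJ/min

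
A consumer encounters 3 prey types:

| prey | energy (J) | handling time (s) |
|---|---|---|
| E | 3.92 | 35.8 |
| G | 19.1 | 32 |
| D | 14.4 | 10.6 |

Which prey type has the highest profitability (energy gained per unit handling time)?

D

Profitability E/h (J/s): E = 3.92/35.8 = 0.109, G = 19.1/32 = 0.597, D = 14.4/10.6 = 1.36.
Ranked: D > G > E.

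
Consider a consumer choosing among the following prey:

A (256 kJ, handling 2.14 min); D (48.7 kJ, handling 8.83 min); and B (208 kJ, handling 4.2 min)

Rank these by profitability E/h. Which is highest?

A

Profitability E/h (kJ/min): A = 256/2.14 = 120, D = 48.7/8.83 = 5.52, B = 208/4.2 = 49.5.
Ranked: A > B > D.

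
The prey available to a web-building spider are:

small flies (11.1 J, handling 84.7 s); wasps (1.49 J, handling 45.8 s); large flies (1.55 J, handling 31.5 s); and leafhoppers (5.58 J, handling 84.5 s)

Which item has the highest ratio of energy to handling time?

small flies

Profitability E/h (J/s): small flies = 11.1/84.7 = 0.131, wasps = 1.49/45.8 = 0.0325, large flies = 1.55/31.5 = 0.0492, leafhoppers = 5.58/84.5 = 0.066.
Ranked: small flies > leafhoppers > large flies > wasps.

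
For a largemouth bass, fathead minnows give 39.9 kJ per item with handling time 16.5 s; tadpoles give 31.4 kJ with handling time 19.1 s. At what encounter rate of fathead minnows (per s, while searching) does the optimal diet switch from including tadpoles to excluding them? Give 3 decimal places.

Drop tadpoles once their profitability E₂/h₂ falls below the rate achievable on fathead minnows alone: E₂/h₂ = λE₁/(1 + λh₁).
Solve for λ: λE₁h₂ = E₂(1 + λh₁) → λ(E₁h₂ − E₂h₁) = E₂ → λ = E₂/(E₁h₂ − E₂h₁).
λ = 31.4/(39.9×19.1 − 31.4×16.5) = 31.4/244 = 0.1287 per s.

0.129 per s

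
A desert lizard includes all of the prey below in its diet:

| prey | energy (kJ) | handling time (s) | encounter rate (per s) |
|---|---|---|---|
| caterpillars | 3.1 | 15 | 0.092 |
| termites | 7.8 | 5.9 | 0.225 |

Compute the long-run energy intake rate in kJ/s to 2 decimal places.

0.55 kJ/s

R = Σλ_iE_i / (1 + Σλ_ih_i)
Numerator: 0.092×3.1 + 0.225×7.8 = 2.04
Denominator: 1 + 0.092×15 + 0.225×5.9 = 3.708
R = 2.04/3.708 = 0.5503 kJ/s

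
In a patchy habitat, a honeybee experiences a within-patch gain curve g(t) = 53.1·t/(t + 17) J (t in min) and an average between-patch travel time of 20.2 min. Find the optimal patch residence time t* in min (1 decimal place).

18.5 min

Maximise g(t)/(T+t): set derivative to zero → g'(t)(T+t) = g(t).
g'(t) = 53.1·17/(t + 17)². Setting 53.1·17/(t+17)² = 53.1t/[(t+17)(20.2+t)] gives 17(20.2+t) = t(t+17), so t² = 17×20.2 = 343.4.
t* = √343.4 = 18.53 min.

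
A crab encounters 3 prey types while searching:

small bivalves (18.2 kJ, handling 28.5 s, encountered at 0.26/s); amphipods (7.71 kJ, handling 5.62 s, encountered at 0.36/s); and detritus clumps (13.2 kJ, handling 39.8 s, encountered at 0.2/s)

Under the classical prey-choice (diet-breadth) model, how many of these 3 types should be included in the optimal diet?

E/h in descending order: amphipods 1.37, small bivalves 0.639, detritus clumps 0.332 kJ/s. The optimal diet is the largest prefix of this list for which every included type satisfies E_i/h_i > R on the types above it.
Rate on top 1: 0.9181. small bivalves: 0.639 < 0.9181 → exclude; stop.
Optimal diet: amphipods — 1 of 3 types.

1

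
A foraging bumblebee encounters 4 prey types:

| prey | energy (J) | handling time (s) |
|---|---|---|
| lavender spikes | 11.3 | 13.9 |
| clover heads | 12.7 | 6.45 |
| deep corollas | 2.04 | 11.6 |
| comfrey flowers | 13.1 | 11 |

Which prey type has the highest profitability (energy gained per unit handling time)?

clover heads

Profitability E/h (J/s): lavender spikes = 11.3/13.9 = 0.813, clover heads = 12.7/6.45 = 1.97, deep corollas = 2.04/11.6 = 0.176, comfrey flowers = 13.1/11 = 1.19.
Ranked: clover heads > comfrey flowers > lavender spikes > deep corollas.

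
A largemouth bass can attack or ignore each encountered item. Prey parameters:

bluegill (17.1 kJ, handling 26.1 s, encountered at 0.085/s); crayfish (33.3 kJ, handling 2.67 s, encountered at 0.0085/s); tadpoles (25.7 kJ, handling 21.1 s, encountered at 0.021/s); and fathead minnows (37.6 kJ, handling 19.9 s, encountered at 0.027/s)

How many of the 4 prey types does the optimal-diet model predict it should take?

3

E/h in descending order: crayfish 12.5, fathead minnows 1.89, tadpoles 1.22, bluegill 0.655 kJ/s. The optimal diet is the largest prefix of this list for which every included type satisfies E_i/h_i > R on the types above it.
Rate on top 1: 0.2768. fathead minnows: 1.89 > 0.2768 → include.
Rate on top 2: 0.8322. tadpoles: 1.22 > 0.8322 → include.
Rate on top 3: 0.9176. bluegill: 0.655 < 0.9176 → exclude; stop.
Optimal diet: crayfish, fathead minnows, tadpoles — 3 of 4 types.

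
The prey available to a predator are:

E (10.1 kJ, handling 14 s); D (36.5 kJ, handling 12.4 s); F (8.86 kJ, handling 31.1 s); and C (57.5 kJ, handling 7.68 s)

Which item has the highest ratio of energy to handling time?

In descending order of E/h:
C: 57.5/7.68 = 7.49 kJ/s
D: 36.5/12.4 = 2.94 kJ/s
E: 10.1/14 = 0.721 kJ/s
F: 8.86/31.1 = 0.285 kJ/s

C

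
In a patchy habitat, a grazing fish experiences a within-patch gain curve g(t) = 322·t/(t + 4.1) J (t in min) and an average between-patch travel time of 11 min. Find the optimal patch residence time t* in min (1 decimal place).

By the marginal value theorem, leave when the instantaneous gain rate g'(t) equals the habitat-wide average g(t)/(T + t).
g'(t) = 322·4.1/(t + 4.1)². Setting 322·4.1/(t+4.1)² = 322t/[(t+4.1)(11+t)] gives 4.1(11+t) = t(t+4.1), so t² = 4.1×11 = 45.1.
t* = √45.1 = 6.716 min.

6.7 min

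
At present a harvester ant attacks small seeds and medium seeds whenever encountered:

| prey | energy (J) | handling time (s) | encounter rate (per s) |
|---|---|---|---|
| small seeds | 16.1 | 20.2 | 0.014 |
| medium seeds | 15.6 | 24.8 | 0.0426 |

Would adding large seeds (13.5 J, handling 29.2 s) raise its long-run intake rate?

Intake rate on the current diet: R = (0.014×16.1 + 0.0426×15.6) / (1 + 0.014×20.2 + 0.0426×24.8) = 0.89/2.339 = 0.3804 J/s.
Profitability of large seeds: 13.5/29.2 = 0.4623 J/s.
Since 0.4623 > R, including large seeds increases the long-run rate.

Yes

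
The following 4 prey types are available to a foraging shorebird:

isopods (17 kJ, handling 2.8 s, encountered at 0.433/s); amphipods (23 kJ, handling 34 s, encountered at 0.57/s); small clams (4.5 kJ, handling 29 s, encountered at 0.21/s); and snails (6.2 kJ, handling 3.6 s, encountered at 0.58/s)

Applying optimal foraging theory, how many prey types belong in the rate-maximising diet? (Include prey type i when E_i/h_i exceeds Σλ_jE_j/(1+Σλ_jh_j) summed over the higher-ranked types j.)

Profitabilities (E/h, kJ/s): isopods 6.07, snails 1.72, amphipods 0.676, small clams 0.155. Add prey in this order while the next type's profitability exceeds the intake rate on those already taken.
Rate on top 1: 3.327. snails: 1.72 < 3.327 → exclude; stop.
Optimal diet: isopods — 1 of 4 types.

1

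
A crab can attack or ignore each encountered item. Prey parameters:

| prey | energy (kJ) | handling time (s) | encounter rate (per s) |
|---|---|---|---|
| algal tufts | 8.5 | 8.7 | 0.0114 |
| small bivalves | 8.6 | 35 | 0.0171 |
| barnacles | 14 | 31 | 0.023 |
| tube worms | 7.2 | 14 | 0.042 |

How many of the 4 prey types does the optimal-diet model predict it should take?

Rank by E/h (kJ/s): algal tufts 0.977, tube worms 0.514, barnacles 0.452, small bivalves 0.246. Include each in turn until the next type's E/h falls below the running intake rate.
Rate on top 1: 0.08816. tube worms: 0.514 > 0.08816 → include.
Rate on top 2: 0.2367. barnacles: 0.452 > 0.2367 → include.
Rate on top 3: 0.3005. small bivalves: 0.246 < 0.3005 → exclude; stop.
Optimal diet: algal tufts, tube worms, barnacles — 3 of 4 types.

3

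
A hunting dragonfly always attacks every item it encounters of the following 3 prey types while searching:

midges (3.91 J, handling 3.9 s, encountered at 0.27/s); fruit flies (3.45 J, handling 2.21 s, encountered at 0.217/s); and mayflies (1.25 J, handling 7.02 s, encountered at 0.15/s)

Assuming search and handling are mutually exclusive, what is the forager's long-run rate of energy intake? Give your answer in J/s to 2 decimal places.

Energy encountered per unit search time: 0.27×3.91 + 0.217×3.45 + 0.15×1.25 = 1.992 J/s.
Handling time per unit search time: 0.27×3.9 + 0.217×2.21 + 0.15×7.02 = 2.586.
Rate = 1.992/(1 + 2.586) = 0.5555 J/s.

0.56 J/s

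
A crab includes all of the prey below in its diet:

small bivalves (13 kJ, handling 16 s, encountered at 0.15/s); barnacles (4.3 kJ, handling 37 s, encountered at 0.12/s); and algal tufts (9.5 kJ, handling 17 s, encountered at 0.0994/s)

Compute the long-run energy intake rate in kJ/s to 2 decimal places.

0.36 kJ/s

R = (0.15×13 + 0.12×4.3 + 0.0994×9.5) / (1 + 0.15×16 + 0.12×37 + 0.0994×17) = 3.41/9.53 = 0.3579 kJ/s.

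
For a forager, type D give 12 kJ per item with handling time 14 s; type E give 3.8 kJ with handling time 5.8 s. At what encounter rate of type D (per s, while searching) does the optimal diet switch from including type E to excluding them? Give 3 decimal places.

0.232 per s

Drop type E once their profitability E₂/h₂ falls below the rate achievable on type D alone: E₂/h₂ = λE₁/(1 + λh₁).
Solve for λ: λE₁h₂ = E₂(1 + λh₁) → λ(E₁h₂ − E₂h₁) = E₂ → λ = E₂/(E₁h₂ − E₂h₁).
λ = 3.8/(12×5.8 − 3.8×14) = 3.8/16.4 = 0.2317 per s.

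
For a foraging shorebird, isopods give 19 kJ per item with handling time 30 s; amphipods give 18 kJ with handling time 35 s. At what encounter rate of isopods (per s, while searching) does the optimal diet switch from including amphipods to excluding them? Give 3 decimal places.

0.144 per s

At the threshold, the rate on isopods alone equals the profitability of amphipods: λ·19/(1 + λ·30) = 18/35 = 0.5143.
Rearranging, λ(19 − 0.5143×30) = 0.5143, so λ = 0.5143/3.571 = 0.144 per s.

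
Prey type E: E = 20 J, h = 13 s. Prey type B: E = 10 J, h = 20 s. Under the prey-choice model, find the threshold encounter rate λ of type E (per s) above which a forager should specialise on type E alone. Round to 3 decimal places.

Drop type B once their profitability E₂/h₂ falls below the rate achievable on type E alone: E₂/h₂ = λE₁/(1 + λh₁).
Solve for λ: λE₁h₂ = E₂(1 + λh₁) → λ(E₁h₂ − E₂h₁) = E₂ → λ = E₂/(E₁h₂ − E₂h₁).
λ = 10/(20×20 − 10×13) = 10/270 = 0.03704 per s.

0.037 per s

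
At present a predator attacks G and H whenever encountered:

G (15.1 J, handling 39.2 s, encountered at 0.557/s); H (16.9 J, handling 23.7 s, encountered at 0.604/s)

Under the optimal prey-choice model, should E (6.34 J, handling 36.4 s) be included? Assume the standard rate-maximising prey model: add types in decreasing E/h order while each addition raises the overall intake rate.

No

On G and H alone, R = ΣλE/(1+Σλh) = 18.62/37.15 = 0.5012 J/s.
E: E/h = 6.34/36.4 = 0.1742 J/s.
Since 0.1742 < R, time spent handling E is better spent searching.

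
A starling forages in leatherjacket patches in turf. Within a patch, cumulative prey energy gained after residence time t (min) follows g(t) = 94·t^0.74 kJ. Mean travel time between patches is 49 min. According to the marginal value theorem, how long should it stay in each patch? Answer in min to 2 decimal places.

Maximise g(t)/(T+t): set derivative to zero → g'(t)(T+t) = g(t).
g'(t) = 0.74·94·t^-0.26. Setting 0.74·94·t^-0.26 = 94·t^0.74/(49+t) gives 0.74(49+t) = t, so 0.26·t = 0.74×49.
t* = 0.74×49/0.26 = 139.5 min.

139.46 min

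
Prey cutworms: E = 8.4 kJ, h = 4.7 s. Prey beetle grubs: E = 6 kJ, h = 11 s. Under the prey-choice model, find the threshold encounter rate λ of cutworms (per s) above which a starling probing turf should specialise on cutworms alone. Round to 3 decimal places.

The zero-one rule: include beetle grubs iff E₂/h₂ > λE₁/(1+λh₁). Equality gives the switch point.
λE₁h₂ = E₂ + λE₂h₁ ⇒ λ = E₂/(E₁h₂ − E₂h₁) = 6/(92.4 − 28.2) = 0.09346 per s.

0.093 per s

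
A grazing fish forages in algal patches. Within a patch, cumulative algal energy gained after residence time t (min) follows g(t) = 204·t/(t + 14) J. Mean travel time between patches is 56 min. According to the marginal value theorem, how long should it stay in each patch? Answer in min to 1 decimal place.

28.0 min

Maximise g(t)/(T+t): set derivative to zero → g'(t)(T+t) = g(t).
g'(t) = 204·14/(t + 14)². Setting 204·14/(t+14)² = 204t/[(t+14)(56+t)] gives 14(56+t) = t(t+14), so t² = 14×56 = 784.
t* = √784 = 28 min.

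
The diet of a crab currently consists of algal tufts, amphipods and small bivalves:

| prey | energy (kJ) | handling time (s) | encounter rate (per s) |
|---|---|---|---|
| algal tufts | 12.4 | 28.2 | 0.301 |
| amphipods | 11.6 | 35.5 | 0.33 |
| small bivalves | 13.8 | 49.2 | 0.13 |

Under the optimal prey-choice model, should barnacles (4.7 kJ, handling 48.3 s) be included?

Intake rate on the current diet: R = (0.301×12.4 + 0.33×11.6 + 0.13×13.8) / (1 + 0.301×28.2 + 0.33×35.5 + 0.13×49.2) = 9.354/27.6 = 0.3389 kJ/s.
Profitability of barnacles: 4.7/48.3 = 0.09731 kJ/s.
0.09731 < 0.3389, so adding barnacles would lower the average — exclude it.

No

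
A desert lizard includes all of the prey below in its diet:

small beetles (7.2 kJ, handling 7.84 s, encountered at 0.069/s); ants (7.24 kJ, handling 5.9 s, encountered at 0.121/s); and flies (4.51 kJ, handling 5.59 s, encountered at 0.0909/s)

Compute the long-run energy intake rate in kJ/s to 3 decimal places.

0.645 kJ/s

Energy encountered per unit search time: 0.069×7.2 + 0.121×7.24 + 0.0909×4.51 = 1.783 kJ/s.
Handling time per unit search time: 0.069×7.84 + 0.121×5.9 + 0.0909×5.59 = 1.763.
Rate = 1.783/(1 + 1.763) = 0.6452 kJ/s.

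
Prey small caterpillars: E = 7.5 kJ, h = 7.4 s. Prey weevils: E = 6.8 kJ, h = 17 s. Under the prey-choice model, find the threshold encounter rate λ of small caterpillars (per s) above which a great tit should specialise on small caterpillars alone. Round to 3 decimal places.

Drop weevils once their profitability E₂/h₂ falls below the rate achievable on small caterpillars alone: E₂/h₂ = λE₁/(1 + λh₁).
Solve for λ: λE₁h₂ = E₂(1 + λh₁) → λ(E₁h₂ − E₂h₁) = E₂ → λ = E₂/(E₁h₂ − E₂h₁).
λ = 6.8/(7.5×17 − 6.8×7.4) = 6.8/77.18 = 0.08811 per s.

0.088 per s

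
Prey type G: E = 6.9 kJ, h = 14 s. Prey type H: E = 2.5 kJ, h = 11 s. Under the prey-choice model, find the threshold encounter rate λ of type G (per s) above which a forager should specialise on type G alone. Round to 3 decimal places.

Drop type H once their profitability E₂/h₂ falls below the rate achievable on type G alone: E₂/h₂ = λE₁/(1 + λh₁).
Solve for λ: λE₁h₂ = E₂(1 + λh₁) → λ(E₁h₂ − E₂h₁) = E₂ → λ = E₂/(E₁h₂ − E₂h₁).
λ = 2.5/(6.9×11 − 2.5×14) = 2.5/40.9 = 0.06112 per s.

0.061 per s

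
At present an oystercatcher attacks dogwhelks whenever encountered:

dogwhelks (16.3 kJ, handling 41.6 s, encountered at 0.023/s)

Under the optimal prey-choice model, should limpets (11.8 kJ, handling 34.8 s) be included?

Intake rate on the current diet: R = (0.023×16.3) / (1 + 0.023×41.6) = 0.3749/1.957 = 0.1916 kJ/s.
Profitability of limpets: 11.8/34.8 = 0.3391 kJ/s.
Since 0.3391 > R, including limpets increases the long-run rate.

Yes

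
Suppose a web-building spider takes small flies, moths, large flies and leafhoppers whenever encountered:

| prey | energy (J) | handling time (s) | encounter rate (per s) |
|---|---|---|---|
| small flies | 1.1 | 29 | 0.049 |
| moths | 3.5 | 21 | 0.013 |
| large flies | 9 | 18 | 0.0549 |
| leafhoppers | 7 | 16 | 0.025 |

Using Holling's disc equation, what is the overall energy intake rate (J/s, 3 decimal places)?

0.188 J/s

R = Σλ_iE_i / (1 + Σλ_ih_i)
Numerator: 0.049×1.1 + 0.013×3.5 + 0.0549×9 + 0.025×7 = 0.7685
Denominator: 1 + 0.049×29 + 0.013×21 + 0.0549×18 + 0.025×16 = 4.082
R = 0.7685/4.082 = 0.1883 J/s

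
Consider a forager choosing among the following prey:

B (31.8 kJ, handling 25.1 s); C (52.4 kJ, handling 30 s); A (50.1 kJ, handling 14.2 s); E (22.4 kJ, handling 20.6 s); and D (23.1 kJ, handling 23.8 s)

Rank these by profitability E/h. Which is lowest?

In descending order of E/h:
A: 50.1/14.2 = 3.53 kJ/s
C: 52.4/30 = 1.75 kJ/s
B: 31.8/25.1 = 1.27 kJ/s
E: 22.4/20.6 = 1.09 kJ/s
D: 23.1/23.8 = 0.971 kJ/s

D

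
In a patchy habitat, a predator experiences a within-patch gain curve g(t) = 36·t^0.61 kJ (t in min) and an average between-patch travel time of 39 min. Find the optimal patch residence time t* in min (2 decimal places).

By the marginal value theorem, leave when the instantaneous gain rate g'(t) equals the habitat-wide average g(t)/(T + t).
g'(t) = 0.61·36·t^-0.39. Setting 0.61·36·t^-0.39 = 36·t^0.61/(39+t) gives 0.61(39+t) = t, so 0.39·t = 0.61×39.
t* = 0.61×39/0.39 = 61 min.

61.00 min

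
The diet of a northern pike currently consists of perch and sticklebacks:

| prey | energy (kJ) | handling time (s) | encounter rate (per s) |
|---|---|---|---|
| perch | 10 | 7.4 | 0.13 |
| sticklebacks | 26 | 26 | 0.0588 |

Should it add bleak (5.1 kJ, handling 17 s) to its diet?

On perch and sticklebacks alone, R = ΣλE/(1+Σλh) = 2.829/3.491 = 0.8104 kJ/s.
bleak: E/h = 5.1/17 = 0.3 kJ/s.
Since 0.3 < R, time spent handling bleak is better spent searching.

No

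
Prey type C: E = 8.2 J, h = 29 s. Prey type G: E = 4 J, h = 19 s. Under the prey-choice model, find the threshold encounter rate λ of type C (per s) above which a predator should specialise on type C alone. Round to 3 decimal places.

Drop type G once their profitability E₂/h₂ falls below the rate achievable on type C alone: E₂/h₂ = λE₁/(1 + λh₁).
Solve for λ: λE₁h₂ = E₂(1 + λh₁) → λ(E₁h₂ − E₂h₁) = E₂ → λ = E₂/(E₁h₂ − E₂h₁).
λ = 4/(8.2×19 − 4×29) = 4/39.8 = 0.1005 per s.

0.101 per s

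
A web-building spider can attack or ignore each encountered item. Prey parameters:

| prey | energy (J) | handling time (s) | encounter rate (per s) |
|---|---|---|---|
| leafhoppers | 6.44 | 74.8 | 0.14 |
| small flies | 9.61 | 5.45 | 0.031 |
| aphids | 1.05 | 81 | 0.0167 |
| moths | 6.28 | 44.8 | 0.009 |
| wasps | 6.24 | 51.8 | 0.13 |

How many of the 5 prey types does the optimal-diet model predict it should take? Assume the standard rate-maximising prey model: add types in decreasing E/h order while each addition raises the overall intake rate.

E/h in descending order: small flies 1.76, moths 0.14, wasps 0.12, leafhoppers 0.0861, aphids 0.013 J/s. The optimal diet is the largest prefix of this list for which every included type satisfies E_i/h_i > R on the types above it.
Rate on top 1: 0.2549. moths: 0.14 < 0.2549 → exclude; stop.
Optimal diet: small flies — 1 of 5 types.

1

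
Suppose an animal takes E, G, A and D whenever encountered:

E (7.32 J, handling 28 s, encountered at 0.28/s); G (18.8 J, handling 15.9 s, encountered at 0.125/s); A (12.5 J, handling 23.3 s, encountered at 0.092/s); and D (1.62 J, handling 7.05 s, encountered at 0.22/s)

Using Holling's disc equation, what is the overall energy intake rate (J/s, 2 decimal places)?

0.41 J/s

R = (0.28×7.32 + 0.125×18.8 + 0.092×12.5 + 0.22×1.62) / (1 + 0.28×28 + 0.125×15.9 + 0.092×23.3 + 0.22×7.05) = 5.906/14.52 = 0.4067 J/s.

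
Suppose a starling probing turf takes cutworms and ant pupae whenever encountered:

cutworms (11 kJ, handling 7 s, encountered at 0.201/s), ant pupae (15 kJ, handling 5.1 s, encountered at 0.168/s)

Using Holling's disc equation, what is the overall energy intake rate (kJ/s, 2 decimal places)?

1.45 kJ/s

R = Σλ_iE_i / (1 + Σλ_ih_i)
Numerator: 0.201×11 + 0.168×15 = 4.731
Denominator: 1 + 0.201×7 + 0.168×5.1 = 3.264
R = 4.731/3.264 = 1.45 kJ/s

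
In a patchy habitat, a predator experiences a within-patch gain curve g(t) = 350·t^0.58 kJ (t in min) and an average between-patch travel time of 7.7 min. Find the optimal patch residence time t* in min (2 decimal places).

10.63 min

Optimal t* satisfies g'(t*) = g(t*)/(T + t*).
g'(t) = 0.58·350·t^-0.42. Setting 0.58·350·t^-0.42 = 350·t^0.58/(7.7+t) gives 0.58(7.7+t) = t, so 0.42·t = 0.58×7.7.
t* = 0.58×7.7/0.42 = 10.63 min.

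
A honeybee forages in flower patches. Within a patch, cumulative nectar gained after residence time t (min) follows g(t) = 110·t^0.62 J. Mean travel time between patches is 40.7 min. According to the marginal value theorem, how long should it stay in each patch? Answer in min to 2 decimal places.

Maximise g(t)/(T+t): set derivative to zero → g'(t)(T+t) = g(t).
g'(t) = 0.62·110·t^-0.38. Setting 0.62·110·t^-0.38 = 110·t^0.62/(40.7+t) gives 0.62(40.7+t) = t, so 0.38·t = 0.62×40.7.
t* = 0.62×40.7/0.38 = 66.41 min.

66.41 min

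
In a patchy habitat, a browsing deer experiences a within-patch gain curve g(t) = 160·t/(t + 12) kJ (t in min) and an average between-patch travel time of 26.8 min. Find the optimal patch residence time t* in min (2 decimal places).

17.93 min

Maximise g(t)/(T+t): set derivative to zero → g'(t)(T+t) = g(t).
g'(t) = 160·12/(t + 12)². Setting 160·12/(t+12)² = 160t/[(t+12)(26.8+t)] gives 12(26.8+t) = t(t+12), so t² = 12×26.8 = 321.6.
t* = √321.6 = 17.93 min.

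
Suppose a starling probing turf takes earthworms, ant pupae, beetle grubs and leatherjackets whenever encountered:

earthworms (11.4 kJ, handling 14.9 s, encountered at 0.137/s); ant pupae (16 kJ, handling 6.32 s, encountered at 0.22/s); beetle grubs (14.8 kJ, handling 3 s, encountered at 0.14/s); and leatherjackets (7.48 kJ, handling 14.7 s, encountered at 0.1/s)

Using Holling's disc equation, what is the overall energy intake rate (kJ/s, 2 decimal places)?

R = (0.137×11.4 + 0.22×16 + 0.14×14.8 + 0.1×7.48) / (1 + 0.137×14.9 + 0.22×6.32 + 0.14×3 + 0.1×14.7) = 7.902/6.322 = 1.25 kJ/s.

1.25 kJ/s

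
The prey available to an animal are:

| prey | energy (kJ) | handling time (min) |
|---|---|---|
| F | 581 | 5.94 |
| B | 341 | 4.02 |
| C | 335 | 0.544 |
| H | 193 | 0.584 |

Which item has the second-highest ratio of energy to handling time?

H

Profitability E/h (kJ/min): F = 581/5.94 = 97.8, B = 341/4.02 = 84.8, C = 335/0.544 = 616, H = 193/0.584 = 330.
Ranked: C > H > F > B.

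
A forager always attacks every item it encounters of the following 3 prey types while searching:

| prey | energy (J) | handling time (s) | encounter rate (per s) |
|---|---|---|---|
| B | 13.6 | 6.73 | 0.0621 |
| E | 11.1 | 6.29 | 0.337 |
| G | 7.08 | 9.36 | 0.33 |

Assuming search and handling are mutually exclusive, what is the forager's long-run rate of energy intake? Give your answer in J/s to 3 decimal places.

1.045 J/s

Energy encountered per unit search time: 0.0621×13.6 + 0.337×11.1 + 0.33×7.08 = 6.922 J/s.
Handling time per unit search time: 0.0621×6.73 + 0.337×6.29 + 0.33×9.36 = 5.626.
Rate = 6.922/(1 + 5.626) = 1.045 J/s.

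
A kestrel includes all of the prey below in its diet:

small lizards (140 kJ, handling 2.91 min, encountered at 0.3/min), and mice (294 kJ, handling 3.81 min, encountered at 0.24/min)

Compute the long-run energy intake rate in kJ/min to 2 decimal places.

40.38 kJ/min

R = Σλ_iE_i / (1 + Σλ_ih_i)
Numerator: 0.3×140 + 0.24×294 = 112.6
Denominator: 1 + 0.3×2.91 + 0.24×3.81 = 2.787
R = 112.6/2.787 = 40.38 kJ/min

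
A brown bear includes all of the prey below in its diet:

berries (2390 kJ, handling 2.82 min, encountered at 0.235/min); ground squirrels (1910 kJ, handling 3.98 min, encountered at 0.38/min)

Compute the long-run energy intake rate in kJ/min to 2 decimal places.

R = Σλ_iE_i / (1 + Σλ_ih_i)
Numerator: 0.235×2390 + 0.38×1910 = 1287
Denominator: 1 + 0.235×2.82 + 0.38×3.98 = 3.175
R = 1287/3.175 = 405.5 kJ/min

405.48 kJ/min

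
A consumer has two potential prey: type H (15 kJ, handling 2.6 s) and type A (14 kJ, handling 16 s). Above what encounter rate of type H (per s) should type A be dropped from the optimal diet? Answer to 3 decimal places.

0.069 per s

Drop type A once their profitability E₂/h₂ falls below the rate achievable on type H alone: E₂/h₂ = λE₁/(1 + λh₁).
Solve for λ: λE₁h₂ = E₂(1 + λh₁) → λ(E₁h₂ − E₂h₁) = E₂ → λ = E₂/(E₁h₂ − E₂h₁).
λ = 14/(15×16 − 14×2.6) = 14/203.6 = 0.06876 per s.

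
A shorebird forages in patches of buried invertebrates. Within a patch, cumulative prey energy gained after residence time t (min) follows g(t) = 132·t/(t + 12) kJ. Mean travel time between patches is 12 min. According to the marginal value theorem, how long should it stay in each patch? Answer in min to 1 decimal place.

By the marginal value theorem, leave when the instantaneous gain rate g'(t) equals the habitat-wide average g(t)/(T + t).
g'(t) = 132·12/(t + 12)². Setting 132·12/(t+12)² = 132t/[(t+12)(12+t)] gives 12(12+t) = t(t+12), so t² = 12×12 = 144.
t* = √144 = 12 min.

12.0 min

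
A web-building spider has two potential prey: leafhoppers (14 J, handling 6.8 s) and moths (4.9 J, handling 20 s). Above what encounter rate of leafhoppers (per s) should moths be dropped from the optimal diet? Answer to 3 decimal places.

At the threshold, the rate on leafhoppers alone equals the profitability of moths: λ·14/(1 + λ·6.8) = 4.9/20 = 0.245.
Rearranging, λ(14 − 0.245×6.8) = 0.245, so λ = 0.245/12.33 = 0.01986 per s.

0.020 per s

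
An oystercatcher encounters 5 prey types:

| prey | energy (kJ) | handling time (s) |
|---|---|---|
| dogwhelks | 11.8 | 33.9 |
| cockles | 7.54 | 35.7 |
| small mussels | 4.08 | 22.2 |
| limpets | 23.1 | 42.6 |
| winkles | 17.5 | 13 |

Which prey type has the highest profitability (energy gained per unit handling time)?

winkles

Profitability E/h (kJ/s): dogwhelks = 11.8/33.9 = 0.348, cockles = 7.54/35.7 = 0.211, small mussels = 4.08/22.2 = 0.184, limpets = 23.1/42.6 = 0.542, winkles = 17.5/13 = 1.35.
Ranked: winkles > limpets > dogwhelks > cockles > small mussels.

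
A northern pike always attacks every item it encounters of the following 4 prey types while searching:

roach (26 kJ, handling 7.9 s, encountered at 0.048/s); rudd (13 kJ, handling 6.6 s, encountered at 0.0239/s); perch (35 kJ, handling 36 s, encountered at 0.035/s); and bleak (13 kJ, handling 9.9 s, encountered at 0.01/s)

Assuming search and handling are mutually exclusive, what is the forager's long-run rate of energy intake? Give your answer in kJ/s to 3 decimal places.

R = (0.048×26 + 0.0239×13 + 0.035×35 + 0.01×13) / (1 + 0.048×7.9 + 0.0239×6.6 + 0.035×36 + 0.01×9.9) = 2.914/2.896 = 1.006 kJ/s.

1.006 kJ/s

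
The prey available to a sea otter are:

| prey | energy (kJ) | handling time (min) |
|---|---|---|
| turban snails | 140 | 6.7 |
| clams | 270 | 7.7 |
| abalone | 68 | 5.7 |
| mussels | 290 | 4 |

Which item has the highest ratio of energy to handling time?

Profitability E/h (kJ/min): turban snails = 140/6.7 = 20.9, clams = 270/7.7 = 35.1, abalone = 68/5.7 = 11.9, mussels = 290/4 = 72.5.
Ranked: mussels > clams > turban snails > abalone.

mussels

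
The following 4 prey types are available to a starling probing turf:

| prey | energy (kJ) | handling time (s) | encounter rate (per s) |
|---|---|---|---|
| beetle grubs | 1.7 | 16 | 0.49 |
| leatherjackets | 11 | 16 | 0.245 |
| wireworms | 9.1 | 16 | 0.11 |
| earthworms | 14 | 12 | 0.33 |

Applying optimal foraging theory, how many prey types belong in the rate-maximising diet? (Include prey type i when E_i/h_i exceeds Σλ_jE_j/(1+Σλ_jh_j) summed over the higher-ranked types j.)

1

Rank by E/h (kJ/s): earthworms 1.17, leatherjackets 0.688, wireworms 0.569, beetle grubs 0.106. Include each in turn until the next type's E/h falls below the running intake rate.
Rate on top 1: 0.9315. leatherjackets: 0.688 < 0.9315 → exclude; stop.
Optimal diet: earthworms — 1 of 4 types.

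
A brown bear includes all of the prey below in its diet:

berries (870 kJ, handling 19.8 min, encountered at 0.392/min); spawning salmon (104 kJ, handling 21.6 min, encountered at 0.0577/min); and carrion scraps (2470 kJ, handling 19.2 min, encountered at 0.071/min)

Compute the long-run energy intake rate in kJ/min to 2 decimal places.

45.94 kJ/min

Energy encountered per unit search time: 0.392×870 + 0.0577×104 + 0.071×2470 = 522.4 kJ/min.
Handling time per unit search time: 0.392×19.8 + 0.0577×21.6 + 0.071×19.2 = 10.37.
Rate = 522.4/(1 + 10.37) = 45.94 kJ/min.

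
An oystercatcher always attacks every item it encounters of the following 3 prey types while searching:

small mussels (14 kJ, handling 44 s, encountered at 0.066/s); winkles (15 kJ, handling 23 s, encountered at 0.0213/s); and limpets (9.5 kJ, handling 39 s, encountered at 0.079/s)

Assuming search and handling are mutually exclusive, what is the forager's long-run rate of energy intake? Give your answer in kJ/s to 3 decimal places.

R = Σλ_iE_i / (1 + Σλ_ih_i)
Numerator: 0.066×14 + 0.0213×15 + 0.079×9.5 = 1.994
Denominator: 1 + 0.066×44 + 0.0213×23 + 0.079×39 = 7.475
R = 1.994/7.475 = 0.2668 kJ/s

0.267 kJ/s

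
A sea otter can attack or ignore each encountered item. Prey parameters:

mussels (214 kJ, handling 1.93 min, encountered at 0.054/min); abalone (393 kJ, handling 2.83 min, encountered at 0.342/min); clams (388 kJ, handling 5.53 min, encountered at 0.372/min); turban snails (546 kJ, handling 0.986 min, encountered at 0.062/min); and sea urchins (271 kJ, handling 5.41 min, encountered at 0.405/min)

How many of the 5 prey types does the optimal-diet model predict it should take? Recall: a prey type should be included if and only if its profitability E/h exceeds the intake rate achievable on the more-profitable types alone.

Rank by E/h (kJ/min): turban snails 554, abalone 139, mussels 111, clams 70.2, sea urchins 50.1. Include each in turn until the next type's E/h falls below the running intake rate.
Rate on top 1: 31.9. abalone: 139 > 31.9 → include.
Rate on top 2: 82.93. mussels: 111 > 82.93 → include.
Rate on top 3: 84.29. clams: 70.2 < 84.29 → exclude; stop.
Optimal diet: turban snails, abalone, mussels — 3 of 5 types.

3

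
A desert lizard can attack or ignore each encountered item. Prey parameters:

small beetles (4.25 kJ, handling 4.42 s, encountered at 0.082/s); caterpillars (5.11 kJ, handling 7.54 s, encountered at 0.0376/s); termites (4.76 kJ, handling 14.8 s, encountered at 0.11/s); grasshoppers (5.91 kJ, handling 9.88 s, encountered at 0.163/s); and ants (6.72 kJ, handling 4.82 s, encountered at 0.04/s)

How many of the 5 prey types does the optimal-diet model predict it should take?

4

E/h in descending order: ants 1.39, small beetles 0.962, caterpillars 0.678, grasshoppers 0.598, termites 0.322 kJ/s. The optimal diet is the largest prefix of this list for which every included type satisfies E_i/h_i > R on the types above it.
Rate on top 1: 0.2254. small beetles: 0.962 > 0.2254 → include.
Rate on top 2: 0.3969. caterpillars: 0.678 > 0.3969 → include.
Rate on top 3: 0.4402. grasshoppers: 0.598 > 0.4402 → include.
Rate on top 4: 0.514. termites: 0.322 < 0.514 → exclude; stop.
Optimal diet: ants, small beetles, caterpillars, grasshoppers — 4 of 5 types.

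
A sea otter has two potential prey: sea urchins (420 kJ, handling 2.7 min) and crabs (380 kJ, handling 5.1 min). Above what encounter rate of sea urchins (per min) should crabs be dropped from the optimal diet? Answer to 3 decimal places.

At the threshold, the rate on sea urchins alone equals the profitability of crabs: λ·420/(1 + λ·2.7) = 380/5.1 = 74.51.
Rearranging, λ(420 − 74.51×2.7) = 74.51, so λ = 74.51/218.8 = 0.3405 per min.

0.341 per min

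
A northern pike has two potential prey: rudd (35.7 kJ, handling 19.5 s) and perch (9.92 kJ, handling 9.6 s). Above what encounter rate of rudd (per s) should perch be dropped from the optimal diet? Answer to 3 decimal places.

Drop perch once their profitability E₂/h₂ falls below the rate achievable on rudd alone: E₂/h₂ = λE₁/(1 + λh₁).
Solve for λ: λE₁h₂ = E₂(1 + λh₁) → λ(E₁h₂ − E₂h₁) = E₂ → λ = E₂/(E₁h₂ − E₂h₁).
λ = 9.92/(35.7×9.6 − 9.92×19.5) = 9.92/149.3 = 0.06645 per s.

0.066 per s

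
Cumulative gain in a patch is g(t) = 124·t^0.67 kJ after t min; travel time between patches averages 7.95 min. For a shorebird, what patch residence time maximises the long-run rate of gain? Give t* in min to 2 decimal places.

16.14 min

By the marginal value theorem, leave when the instantaneous gain rate g'(t) equals the habitat-wide average g(t)/(T + t).
g'(t) = 0.67·124·t^-0.33. Setting 0.67·124·t^-0.33 = 124·t^0.67/(7.95+t) gives 0.67(7.95+t) = t, so 0.33·t = 0.67×7.95.
t* = 0.67×7.95/0.33 = 16.14 min.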